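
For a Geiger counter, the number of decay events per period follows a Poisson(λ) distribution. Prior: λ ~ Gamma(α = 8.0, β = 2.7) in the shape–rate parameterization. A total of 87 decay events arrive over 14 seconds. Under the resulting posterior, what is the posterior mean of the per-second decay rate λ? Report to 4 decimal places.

With a Gamma(shape α, rate β) prior, the Poisson likelihood is conjugate: the posterior is Gamma(α + ΣXᵢ, β + n).
Posterior: Gamma(α+S, β+n) = Gamma(8.0+87, 2.7+14) = Gamma(95.0, 16.7).
Posterior mean = α/β = 95.0/16.7 = 5.6886.

5.6886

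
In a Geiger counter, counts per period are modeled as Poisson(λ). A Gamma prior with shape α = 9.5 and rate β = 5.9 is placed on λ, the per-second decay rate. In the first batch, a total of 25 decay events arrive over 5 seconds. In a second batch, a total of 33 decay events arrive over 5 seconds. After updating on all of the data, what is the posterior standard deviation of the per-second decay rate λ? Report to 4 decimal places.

0.5167

With a Gamma(shape α, rate β) prior, the Poisson likelihood is conjugate: the posterior is Gamma(α + ΣXᵢ, β + n).
After batch 1: Gamma(α+S, β+n) = Gamma(9.5+25, 5.9+5) = Gamma(34.5, 10.9).
After batch 2: Gamma(α+S, β+n) = Gamma(34.5+33, 10.9+5) = Gamma(67.5, 15.9).
SD = √α/β = √67.5/15.9 = 0.5167.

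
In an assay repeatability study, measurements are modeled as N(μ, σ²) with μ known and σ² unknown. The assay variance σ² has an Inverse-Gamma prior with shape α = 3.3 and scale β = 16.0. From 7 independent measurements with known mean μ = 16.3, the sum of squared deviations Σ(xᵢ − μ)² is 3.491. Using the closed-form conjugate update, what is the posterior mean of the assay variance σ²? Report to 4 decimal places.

3.0596

With known mean μ and an Inverse-Gamma(α, β) prior on σ², the Normal likelihood is conjugate: posterior is Inv-Gamma(α + n/2, β + Σ(xᵢ−μ)²/2).
Posterior: Inv-Gamma(3.3 + 7/2, 16.0 + 3.491/2) = Inv-Gamma(6.80, 17.7455).
E[σ²|data] = β/(α−1) = 17.7455/5.80 = 3.0596.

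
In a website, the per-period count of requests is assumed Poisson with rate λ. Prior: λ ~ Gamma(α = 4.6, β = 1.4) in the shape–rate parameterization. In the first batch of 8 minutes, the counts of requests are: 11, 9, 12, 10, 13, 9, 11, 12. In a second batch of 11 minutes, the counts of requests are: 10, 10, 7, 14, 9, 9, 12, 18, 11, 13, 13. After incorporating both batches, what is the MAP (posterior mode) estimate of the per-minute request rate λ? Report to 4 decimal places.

10.6176

With a Gamma(shape α, rate β) prior, the Poisson likelihood is conjugate: the posterior is Gamma(α + ΣXᵢ, β + n).
Batch 1: sum of counts S = 87 over n = 8 minutes.
After batch 1: Gamma(α+S, β+n) = Gamma(4.6+87, 1.4+8) = Gamma(91.6, 9.4).
Batch 2: sum of counts S = 126 over n = 11 minutes.
After batch 2: Gamma(α+S, β+n) = Gamma(91.6+126, 9.4+11) = Gamma(217.6, 20.4).
Mode of Gamma(α,β) for α≥1 is (α−1)/β = 216.6/20.4 = 10.6176.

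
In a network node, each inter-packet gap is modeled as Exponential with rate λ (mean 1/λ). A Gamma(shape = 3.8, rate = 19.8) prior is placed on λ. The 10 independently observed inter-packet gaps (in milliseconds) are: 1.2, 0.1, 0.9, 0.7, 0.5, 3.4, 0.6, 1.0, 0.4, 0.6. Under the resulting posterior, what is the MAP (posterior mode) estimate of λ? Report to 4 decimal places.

With a Gamma(shape α, rate β) prior on the exponential rate λ, the posterior after n observations with total T = Σxᵢ is Gamma(α+n, β+T).
Sum of observations T = 9.4 milliseconds; n = 10.
Posterior: Gamma(3.8+10, 19.8+9.4) = Gamma(13.8, 29.2).
Mode = (α−1)/β = 0.4384.

0.4384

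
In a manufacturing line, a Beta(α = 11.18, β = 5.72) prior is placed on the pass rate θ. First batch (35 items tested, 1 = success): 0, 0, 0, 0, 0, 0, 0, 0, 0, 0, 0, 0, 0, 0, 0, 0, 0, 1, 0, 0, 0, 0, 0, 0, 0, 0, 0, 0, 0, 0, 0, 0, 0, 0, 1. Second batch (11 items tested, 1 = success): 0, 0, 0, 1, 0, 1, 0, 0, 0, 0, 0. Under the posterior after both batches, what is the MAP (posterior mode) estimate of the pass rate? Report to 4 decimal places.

The Beta prior is conjugate to a Binomial/Bernoulli likelihood; the update adds successes to α and failures to β.
After batch 1: Beta(11.18+2, 5.72+33) = Beta(13.18, 38.72).
After batch 2: Beta(13.18+2, 38.72+9) = Beta(15.18, 47.72).
Mode of Beta(a,b) for a,b>1 is (a−1)/(a+b−2) = 14.18/60.90 = 0.2328.

0.2328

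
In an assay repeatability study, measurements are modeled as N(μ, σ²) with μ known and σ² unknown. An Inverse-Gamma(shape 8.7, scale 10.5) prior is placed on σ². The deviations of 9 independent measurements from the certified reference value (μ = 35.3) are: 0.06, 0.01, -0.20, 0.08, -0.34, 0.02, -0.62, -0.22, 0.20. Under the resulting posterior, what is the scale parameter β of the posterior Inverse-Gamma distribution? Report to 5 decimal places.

With known mean μ and an Inverse-Gamma(α, β) prior on σ², the Normal likelihood is conjugate: posterior is Inv-Gamma(α + n/2, β + Σ(xᵢ−μ)²/2).
Σ(xᵢ−μ)² = (0.06)² + (0.01)² + (-0.20)² + (0.08)² + (-0.34)² + (0.02)² + (-0.62)² + (-0.22)² + (0.20)² = 0.6389.
Posterior: Inv-Gamma(8.7 + 9/2, 10.5 + 0.6389/2) = Inv-Gamma(13.20, 10.81945).
Posterior β = 10.81945.

10.81945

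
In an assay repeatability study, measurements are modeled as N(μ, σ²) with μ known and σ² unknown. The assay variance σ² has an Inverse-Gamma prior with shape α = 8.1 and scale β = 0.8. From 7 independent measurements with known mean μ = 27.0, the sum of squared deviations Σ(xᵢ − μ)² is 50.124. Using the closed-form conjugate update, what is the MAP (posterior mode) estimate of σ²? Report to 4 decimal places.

2.0525

With known mean μ and an Inverse-Gamma(α, β) prior on σ², the Normal likelihood is conjugate: posterior is Inv-Gamma(α + n/2, β + Σ(xᵢ−μ)²/2).
Posterior: Inv-Gamma(8.1 + 7/2, 0.8 + 50.124/2) = Inv-Gamma(11.60, 25.8620).
Mode = β/(α+1) = 25.8620/12.60 = 2.0525.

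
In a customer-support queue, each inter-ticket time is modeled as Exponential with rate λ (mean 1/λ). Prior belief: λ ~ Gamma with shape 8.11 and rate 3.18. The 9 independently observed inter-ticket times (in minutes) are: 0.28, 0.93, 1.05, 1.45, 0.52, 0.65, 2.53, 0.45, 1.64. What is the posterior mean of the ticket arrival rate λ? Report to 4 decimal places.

1.3494

With a Gamma(shape α, rate β) prior on the exponential rate λ, the posterior after n observations with total T = Σxᵢ is Gamma(α+n, β+T).
Sum of observations T = 9.50 minutes; n = 9.
Posterior: Gamma(8.11+9, 3.18+9.50) = Gamma(17.11, 12.68).
Posterior mean of λ = α/β = 17.11/12.68 = 1.3494.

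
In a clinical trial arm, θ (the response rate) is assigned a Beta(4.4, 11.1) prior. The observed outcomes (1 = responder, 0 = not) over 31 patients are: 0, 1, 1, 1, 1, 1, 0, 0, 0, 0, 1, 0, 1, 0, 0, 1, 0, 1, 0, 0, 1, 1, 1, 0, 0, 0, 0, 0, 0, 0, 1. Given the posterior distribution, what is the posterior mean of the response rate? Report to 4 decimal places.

0.3742

The Beta prior is conjugate to a Binomial/Bernoulli likelihood; the update adds successes to α and failures to β.
Posterior: Beta(α+k, β+n−k) = Beta(4.4+13, 11.1+18) = Beta(17.4, 29.1).
Posterior mean = α/(α+β) = 17.4/46.5 = 0.3742.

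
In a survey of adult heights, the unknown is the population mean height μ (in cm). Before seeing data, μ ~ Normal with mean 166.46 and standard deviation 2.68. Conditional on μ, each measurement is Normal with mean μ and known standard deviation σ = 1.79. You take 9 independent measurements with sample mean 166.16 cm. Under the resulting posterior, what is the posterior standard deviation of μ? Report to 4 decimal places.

For Normal data with known variance σ², a Normal(μ₀, σ₀²) prior on μ is conjugate. Posterior precision = 1/σ₀² + n/σ²; posterior mean is the precision-weighted average of μ₀ and x̄.
σ₀² = 2.68² = 7.1824, σ² = 1.79² = 3.2041; σ² + n·σ₀² = 3.2041 + 9·7.1824 = 67.8457.
Posterior precision = 1/σ₀² + n/σ² = 1/7.1824 + 9/3.2041 = (σ² + n·σ₀²)/(σ₀²σ²) = 67.8457/(7.1824·3.2041); posterior variance σₙ² = σ₀²σ²/(σ² + n·σ₀²) = 7.1824·3.2041/67.8457 = 0.339198.
Posterior SD = √σₙ² = √(7.1824·3.2041/67.8457) = 0.5824.

0.5824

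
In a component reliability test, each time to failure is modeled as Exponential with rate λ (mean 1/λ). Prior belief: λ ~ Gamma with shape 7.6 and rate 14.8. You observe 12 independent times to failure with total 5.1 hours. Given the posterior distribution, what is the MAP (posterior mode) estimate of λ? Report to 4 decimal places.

0.9347

With a Gamma(shape α, rate β) prior on the exponential rate λ, the posterior after n observations with total T = Σxᵢ is Gamma(α+n, β+T).
Posterior: Gamma(7.6+12, 14.8+5.1) = Gamma(19.6, 19.9).
Mode = (α−1)/β = 0.9347.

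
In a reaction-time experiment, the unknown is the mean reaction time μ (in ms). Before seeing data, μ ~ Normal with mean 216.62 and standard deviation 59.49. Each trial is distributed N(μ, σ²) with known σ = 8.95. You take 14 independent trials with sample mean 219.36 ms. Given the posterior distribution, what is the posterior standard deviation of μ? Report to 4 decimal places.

2.3901

For Normal data with known variance σ², a Normal(μ₀, σ₀²) prior on μ is conjugate. Posterior precision = 1/σ₀² + n/σ²; posterior mean is the precision-weighted average of μ₀ and x̄.
σ₀² = 59.49² = 3539.0601, σ² = 8.95² = 80.1025; σ² + n·σ₀² = 80.1025 + 14·3539.0601 = 49626.9439.
Posterior precision = 1/σ₀² + n/σ² = 1/3539.0601 + 14/80.1025 = (σ² + n·σ₀²)/(σ₀²σ²) = 49626.9439/(3539.0601·80.1025); posterior variance σₙ² = σ₀²σ²/(σ² + n·σ₀²) = 3539.0601·80.1025/49626.9439 = 5.712372.
Posterior SD = √σₙ² = √(3539.0601·80.1025/49626.9439) = 2.3901.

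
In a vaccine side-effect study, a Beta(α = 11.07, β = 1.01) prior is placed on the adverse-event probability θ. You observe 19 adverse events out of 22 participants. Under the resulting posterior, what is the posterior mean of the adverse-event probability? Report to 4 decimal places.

The Beta prior is conjugate to a Binomial/Bernoulli likelihood; the update adds successes to α and failures to β.
Posterior: Beta(α+k, β+n−k) = Beta(11.07+19, 1.01+3) = Beta(30.07, 4.01).
Posterior mean = α/(α+β) = 30.07/34.08 = 0.8823.

0.8823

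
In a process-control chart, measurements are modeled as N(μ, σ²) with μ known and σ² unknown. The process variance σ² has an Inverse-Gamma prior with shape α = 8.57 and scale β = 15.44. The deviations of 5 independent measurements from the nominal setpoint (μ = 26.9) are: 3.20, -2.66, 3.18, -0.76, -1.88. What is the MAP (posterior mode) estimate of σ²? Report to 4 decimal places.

With known mean μ and an Inverse-Gamma(α, β) prior on σ², the Normal likelihood is conjugate: posterior is Inv-Gamma(α + n/2, β + Σ(xᵢ−μ)²/2).
Σ(xᵢ−μ)² = (3.20)² + (-2.66)² + (3.18)² + (-0.76)² + (-1.88)² = 31.5400.
Posterior: Inv-Gamma(8.57 + 5/2, 15.44 + 31.5400/2) = Inv-Gamma(11.07, 31.21000).
Mode = β/(α+1) = 31.21000/12.07 = 2.5857.

2.5857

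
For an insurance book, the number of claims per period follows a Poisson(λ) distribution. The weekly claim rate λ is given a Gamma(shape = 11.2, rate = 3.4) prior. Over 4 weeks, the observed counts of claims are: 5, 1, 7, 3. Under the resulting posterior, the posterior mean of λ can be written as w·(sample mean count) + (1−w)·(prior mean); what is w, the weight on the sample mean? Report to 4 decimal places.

0.5405

With a Gamma(shape α, rate β) prior, the Poisson likelihood is conjugate: the posterior is Gamma(α + ΣXᵢ, β + n).
Posterior mean = (α₀+S)/(β₀+n) = [n/(β₀+n)]·(S/n) + [β₀/(β₀+n)]·(α₀/β₀), so only n and β₀ enter the weight.
Weight on data w = n/(β₀+n) = 4/(3.4+4) = 4/7.4 = 0.5405.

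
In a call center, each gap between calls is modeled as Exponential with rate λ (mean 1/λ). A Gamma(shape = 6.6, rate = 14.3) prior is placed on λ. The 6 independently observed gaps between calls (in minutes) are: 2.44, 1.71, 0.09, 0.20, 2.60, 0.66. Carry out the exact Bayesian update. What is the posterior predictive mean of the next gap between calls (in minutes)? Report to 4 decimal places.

With a Gamma(shape α, rate β) prior on the exponential rate λ, the posterior after n observations with total T = Σxᵢ is Gamma(α+n, β+T).
Sum of observations T = 7.70 minutes; n = 6.
Posterior: Gamma(6.6+6, 14.3+7.70) = Gamma(12.6, 22.00).
The predictive distribution for the next observation is Lomax; its mean is β/(α−1) = 22.00/11.6 = 1.8966.

1.8966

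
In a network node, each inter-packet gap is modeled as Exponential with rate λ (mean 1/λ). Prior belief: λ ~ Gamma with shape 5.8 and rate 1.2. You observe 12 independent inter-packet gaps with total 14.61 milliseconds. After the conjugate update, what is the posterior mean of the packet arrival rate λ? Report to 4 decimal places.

1.1259

With a Gamma(shape α, rate β) prior on the exponential rate λ, the posterior after n observations with total T = Σxᵢ is Gamma(α+n, β+T).
Posterior: Gamma(5.8+12, 1.2+14.61) = Gamma(17.8, 15.81).
Posterior mean of λ = α/β = 17.8/15.81 = 1.1259.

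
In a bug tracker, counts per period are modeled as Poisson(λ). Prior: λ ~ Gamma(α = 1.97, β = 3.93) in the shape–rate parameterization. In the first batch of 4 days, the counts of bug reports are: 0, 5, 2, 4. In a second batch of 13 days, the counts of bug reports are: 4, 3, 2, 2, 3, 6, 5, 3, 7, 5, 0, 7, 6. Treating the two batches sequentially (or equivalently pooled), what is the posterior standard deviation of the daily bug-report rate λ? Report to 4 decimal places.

With a Gamma(shape α, rate β) prior, the Poisson likelihood is conjugate: the posterior is Gamma(α + ΣXᵢ, β + n).
Batch 1: sum of counts S = 11 over n = 4 days.
After batch 1: Gamma(α+S, β+n) = Gamma(1.97+11, 3.93+4) = Gamma(12.97, 7.93).
Batch 2: sum of counts S = 53 over n = 13 days.
After batch 2: Gamma(α+S, β+n) = Gamma(12.97+53, 7.93+13) = Gamma(65.97, 20.93).
SD = √α/β = √65.97/20.93 = 0.3881.

0.3881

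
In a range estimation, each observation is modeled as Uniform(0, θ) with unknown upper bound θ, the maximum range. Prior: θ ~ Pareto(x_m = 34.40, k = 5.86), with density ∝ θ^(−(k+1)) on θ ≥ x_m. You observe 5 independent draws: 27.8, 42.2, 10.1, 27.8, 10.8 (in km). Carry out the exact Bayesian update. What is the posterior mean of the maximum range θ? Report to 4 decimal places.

A Pareto(scale x_m, shape k) prior on the upper bound θ of Uniform(0, θ) is conjugate: posterior is Pareto(max(x_m, max xᵢ), k + n).
Sample maximum = 42.2; prior scale x_m = 34.40 → posterior scale = max = 42.20.
Posterior shape = 5.86 + 5 = 10.86.
E[θ|data] = k·x_m/(k−1) = 10.86·42.20/9.86 = 46.4799.

46.4799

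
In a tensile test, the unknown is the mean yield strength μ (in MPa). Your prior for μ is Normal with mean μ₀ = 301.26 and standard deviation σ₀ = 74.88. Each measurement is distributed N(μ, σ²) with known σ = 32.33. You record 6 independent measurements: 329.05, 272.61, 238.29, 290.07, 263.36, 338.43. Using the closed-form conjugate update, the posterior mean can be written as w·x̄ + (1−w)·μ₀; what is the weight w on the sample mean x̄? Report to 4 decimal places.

For Normal data with known variance σ², a Normal(μ₀, σ₀²) prior on μ is conjugate. Posterior precision = 1/σ₀² + n/σ²; posterior mean is the precision-weighted average of μ₀ and x̄.
σ₀² = 74.88² = 5607.0144, σ² = 32.33² = 1045.2289. Prior precision 1/σ₀² = 1/5607.0144; data precision n/σ² = 6/1045.2289.
w = (n/σ²)/(1/σ₀² + n/σ²) = n·σ₀²/(σ² + n·σ₀²) = 6·5607.0144/(1045.2289 + 6·5607.0144) = 33642.0864/34687.3153 = 0.9699.

0.9699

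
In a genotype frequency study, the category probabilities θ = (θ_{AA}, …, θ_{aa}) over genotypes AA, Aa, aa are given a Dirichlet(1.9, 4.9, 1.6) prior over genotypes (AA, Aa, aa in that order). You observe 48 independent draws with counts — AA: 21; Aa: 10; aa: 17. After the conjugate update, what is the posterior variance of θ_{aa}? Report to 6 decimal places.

0.003851

The Dirichlet prior is conjugate to the Multinomial likelihood: each posterior αⱼ = prior αⱼ + observed count nⱼ.
Posterior concentration: (22.9, 14.9, 18.6), total = 56.4.
Var[θ_j] = α_j(Σα−α_j)/((Σα)²(Σα+1)) = 18.6·37.8/(56.4²·57.4) = 0.003851.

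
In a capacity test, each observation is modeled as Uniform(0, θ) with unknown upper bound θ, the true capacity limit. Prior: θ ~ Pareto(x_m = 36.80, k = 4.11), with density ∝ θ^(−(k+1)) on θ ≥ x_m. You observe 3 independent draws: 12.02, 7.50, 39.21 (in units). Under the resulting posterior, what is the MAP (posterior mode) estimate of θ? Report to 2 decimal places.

39.21

A Pareto(scale x_m, shape k) prior on the upper bound θ of Uniform(0, θ) is conjugate: posterior is Pareto(max(x_m, max xᵢ), k + n).
Sample maximum = 39.21; prior scale x_m = 36.80 → posterior scale = max = 39.21.
Posterior shape = 4.11 + 3 = 7.11.
The Pareto density is decreasing on [x_m, ∞), so the mode is x_m = 39.21.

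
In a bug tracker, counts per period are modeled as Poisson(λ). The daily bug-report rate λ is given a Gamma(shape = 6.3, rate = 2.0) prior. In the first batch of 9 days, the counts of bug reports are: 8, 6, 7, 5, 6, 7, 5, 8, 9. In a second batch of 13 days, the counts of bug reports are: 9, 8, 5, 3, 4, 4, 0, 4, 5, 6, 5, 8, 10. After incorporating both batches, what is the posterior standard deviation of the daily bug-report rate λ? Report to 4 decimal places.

With a Gamma(shape α, rate β) prior, the Poisson likelihood is conjugate: the posterior is Gamma(α + ΣXᵢ, β + n).
Batch 1: sum of counts S = 61 over n = 9 days.
After batch 1: Gamma(α+S, β+n) = Gamma(6.3+61, 2.0+9) = Gamma(67.3, 11.0).
Batch 2: sum of counts S = 71 over n = 13 days.
After batch 2: Gamma(α+S, β+n) = Gamma(67.3+71, 11.0+13) = Gamma(138.3, 24.0).
SD = √α/β = √138.3/24.0 = 0.4900.

0.4900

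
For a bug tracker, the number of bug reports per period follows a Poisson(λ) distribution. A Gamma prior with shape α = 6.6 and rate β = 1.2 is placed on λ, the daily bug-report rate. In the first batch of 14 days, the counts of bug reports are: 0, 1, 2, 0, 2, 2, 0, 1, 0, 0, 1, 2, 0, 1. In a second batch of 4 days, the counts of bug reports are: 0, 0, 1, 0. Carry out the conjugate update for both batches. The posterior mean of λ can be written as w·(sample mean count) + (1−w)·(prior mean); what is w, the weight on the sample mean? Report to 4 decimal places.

0.9375

With a Gamma(shape α, rate β) prior, the Poisson likelihood is conjugate: the posterior is Gamma(α + ΣXᵢ, β + n).
Total number of days: n = 14 + 4 = 18.
Posterior mean = (α₀+S)/(β₀+n) = [n/(β₀+n)]·(S/n) + [β₀/(β₀+n)]·(α₀/β₀), so only n and β₀ enter the weight.
Weight on data w = n/(β₀+n) = 18/(1.2+18) = 18/19.2 = 0.9375.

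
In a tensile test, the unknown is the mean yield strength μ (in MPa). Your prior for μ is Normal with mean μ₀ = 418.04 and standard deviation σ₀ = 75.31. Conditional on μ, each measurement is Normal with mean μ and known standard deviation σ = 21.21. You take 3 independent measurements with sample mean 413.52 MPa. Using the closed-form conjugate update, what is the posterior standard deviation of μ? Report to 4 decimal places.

12.0869

For Normal data with known variance σ², a Normal(μ₀, σ₀²) prior on μ is conjugate. Posterior precision = 1/σ₀² + n/σ²; posterior mean is the precision-weighted average of μ₀ and x̄.
σ₀² = 75.31² = 5671.5961, σ² = 21.21² = 449.8641; σ² + n·σ₀² = 449.8641 + 3·5671.5961 = 17464.6524.
Posterior precision = 1/σ₀² + n/σ² = 1/5671.5961 + 3/449.8641 = (σ² + n·σ₀²)/(σ₀²σ²) = 17464.6524/(5671.5961·449.8641); posterior variance σₙ² = σ₀²σ²/(σ² + n·σ₀²) = 5671.5961·449.8641/17464.6524 = 146.092085.
Posterior SD = √σₙ² = √(5671.5961·449.8641/17464.6524) = 12.0869.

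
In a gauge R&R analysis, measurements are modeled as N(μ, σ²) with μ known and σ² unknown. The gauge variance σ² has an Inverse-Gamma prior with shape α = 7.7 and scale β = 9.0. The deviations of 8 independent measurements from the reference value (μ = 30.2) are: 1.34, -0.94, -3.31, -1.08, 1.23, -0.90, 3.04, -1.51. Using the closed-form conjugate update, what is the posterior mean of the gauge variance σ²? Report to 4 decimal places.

2.1797

With known mean μ and an Inverse-Gamma(α, β) prior on σ², the Normal likelihood is conjugate: posterior is Inv-Gamma(α + n/2, β + Σ(xᵢ−μ)²/2).
Σ(xᵢ−μ)² = (1.34)² + (-0.94)² + (-3.31)² + (-1.08)² + (1.23)² + (-0.90)² + (3.04)² + (-1.51)² = 28.6463.
Posterior: Inv-Gamma(7.7 + 8/2, 9.0 + 28.6463/2) = Inv-Gamma(11.70, 23.32315).
E[σ²|data] = β/(α−1) = 23.32315/10.70 = 2.1797.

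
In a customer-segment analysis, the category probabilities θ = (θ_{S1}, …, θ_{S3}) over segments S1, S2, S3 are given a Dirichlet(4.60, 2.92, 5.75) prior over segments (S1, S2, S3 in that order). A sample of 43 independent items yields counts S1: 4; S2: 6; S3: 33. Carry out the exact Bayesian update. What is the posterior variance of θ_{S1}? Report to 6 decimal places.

0.002261

The Dirichlet prior is conjugate to the Multinomial likelihood: each posterior αⱼ = prior αⱼ + observed count nⱼ.
Posterior concentration: (8.60, 8.92, 38.75), total = 56.27.
Var[θ_j] = α_j(Σα−α_j)/((Σα)²(Σα+1)) = 8.60·47.67/(56.27²·57.27) = 0.002261.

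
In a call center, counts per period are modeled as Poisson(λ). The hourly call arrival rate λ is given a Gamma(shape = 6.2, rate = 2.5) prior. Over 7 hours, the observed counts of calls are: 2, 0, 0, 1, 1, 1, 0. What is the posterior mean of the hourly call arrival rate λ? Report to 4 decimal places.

1.1789

With a Gamma(shape α, rate β) prior, the Poisson likelihood is conjugate: the posterior is Gamma(α + ΣXᵢ, β + n).
Sum of counts S = 5 over n = 7 hours.
Posterior: Gamma(α+S, β+n) = Gamma(6.2+5, 2.5+7) = Gamma(11.2, 9.5).
Posterior mean = α/β = 11.2/9.5 = 1.1789.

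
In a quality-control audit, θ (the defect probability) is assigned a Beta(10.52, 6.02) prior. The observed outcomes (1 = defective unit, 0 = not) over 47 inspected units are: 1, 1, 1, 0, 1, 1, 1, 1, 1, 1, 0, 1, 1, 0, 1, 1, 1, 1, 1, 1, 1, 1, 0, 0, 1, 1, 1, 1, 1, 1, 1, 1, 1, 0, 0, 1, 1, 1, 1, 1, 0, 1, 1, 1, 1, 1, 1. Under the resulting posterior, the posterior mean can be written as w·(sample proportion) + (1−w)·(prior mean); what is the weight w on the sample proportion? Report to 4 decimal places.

The Beta prior is conjugate to a Binomial/Bernoulli likelihood; the update adds successes to α and failures to β.
Posterior mean = (α₀+k)/(α₀+β₀+n) = [n/(α₀+β₀+n)]·(k/n) + [(α₀+β₀)/(α₀+β₀+n)]·α₀/(α₀+β₀), so only n and the prior enter the weight.
The weight on the data is w = n/(α₀+β₀+n) = 47/(10.52+6.02+47) = 47/63.54 = 0.7397.

0.7397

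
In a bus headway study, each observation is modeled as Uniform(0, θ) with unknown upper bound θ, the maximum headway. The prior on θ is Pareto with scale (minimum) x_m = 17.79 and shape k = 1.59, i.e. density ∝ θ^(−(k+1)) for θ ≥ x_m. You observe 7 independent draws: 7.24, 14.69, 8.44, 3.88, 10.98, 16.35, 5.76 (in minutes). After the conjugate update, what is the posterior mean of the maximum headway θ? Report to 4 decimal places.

A Pareto(scale x_m, shape k) prior on the upper bound θ of Uniform(0, θ) is conjugate: posterior is Pareto(max(x_m, max xᵢ), k + n).
Sample maximum = 16.35; prior scale x_m = 17.79 → posterior scale = max = 17.79.
Posterior shape = 1.59 + 7 = 8.59.
E[θ|data] = k·x_m/(k−1) = 8.59·17.79/7.59 = 20.1339.

20.1339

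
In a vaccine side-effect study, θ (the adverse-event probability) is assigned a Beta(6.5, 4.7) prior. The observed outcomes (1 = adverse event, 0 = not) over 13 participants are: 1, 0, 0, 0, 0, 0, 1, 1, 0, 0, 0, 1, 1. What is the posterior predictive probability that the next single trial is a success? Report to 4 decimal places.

0.4752

The Beta prior is conjugate to a Binomial/Bernoulli likelihood; the update adds successes to α and failures to β.
Posterior: Beta(α+k, β+n−k) = Beta(6.5+5, 4.7+8) = Beta(11.5, 12.7).
For a single future Bernoulli trial, P(success | data) = α/(α+β) = 0.4752.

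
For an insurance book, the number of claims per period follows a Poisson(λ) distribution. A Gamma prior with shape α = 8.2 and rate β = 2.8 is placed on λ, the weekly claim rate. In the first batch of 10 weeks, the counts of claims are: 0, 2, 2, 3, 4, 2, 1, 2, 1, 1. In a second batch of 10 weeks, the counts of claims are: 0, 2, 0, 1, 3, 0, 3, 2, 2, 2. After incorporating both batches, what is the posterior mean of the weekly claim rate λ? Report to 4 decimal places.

With a Gamma(shape α, rate β) prior, the Poisson likelihood is conjugate: the posterior is Gamma(α + ΣXᵢ, β + n).
Batch 1: sum of counts S = 18 over n = 10 weeks.
After batch 1: Gamma(α+S, β+n) = Gamma(8.2+18, 2.8+10) = Gamma(26.2, 12.8).
Batch 2: sum of counts S = 15 over n = 10 weeks.
After batch 2: Gamma(α+S, β+n) = Gamma(26.2+15, 12.8+10) = Gamma(41.2, 22.8).
Posterior mean = α/β = 41.2/22.8 = 1.8070.

1.8070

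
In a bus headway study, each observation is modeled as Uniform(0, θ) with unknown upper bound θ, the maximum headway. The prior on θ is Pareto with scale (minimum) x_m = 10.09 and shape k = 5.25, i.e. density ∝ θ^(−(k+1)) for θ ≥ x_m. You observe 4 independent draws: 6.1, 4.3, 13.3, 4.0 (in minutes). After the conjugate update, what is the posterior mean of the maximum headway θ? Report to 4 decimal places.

14.9121

A Pareto(scale x_m, shape k) prior on the upper bound θ of Uniform(0, θ) is conjugate: posterior is Pareto(max(x_m, max xᵢ), k + n).
Sample maximum = 13.3; prior scale x_m = 10.09 → posterior scale = max = 13.30.
Posterior shape = 5.25 + 4 = 9.25.
E[θ|data] = k·x_m/(k−1) = 9.25·13.30/8.25 = 14.9121.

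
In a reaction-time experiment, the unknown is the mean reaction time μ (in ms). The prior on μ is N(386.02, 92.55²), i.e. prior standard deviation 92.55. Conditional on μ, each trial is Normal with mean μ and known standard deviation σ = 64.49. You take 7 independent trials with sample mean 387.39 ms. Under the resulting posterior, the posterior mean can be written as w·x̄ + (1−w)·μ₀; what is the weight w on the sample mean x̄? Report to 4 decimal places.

0.9351

For Normal data with known variance σ², a Normal(μ₀, σ₀²) prior on μ is conjugate. Posterior precision = 1/σ₀² + n/σ²; posterior mean is the precision-weighted average of μ₀ and x̄.
σ₀² = 92.55² = 8565.5025, σ² = 64.49² = 4158.9601. Prior precision 1/σ₀² = 1/8565.5025; data precision n/σ² = 7/4158.9601.
w = (n/σ²)/(1/σ₀² + n/σ²) = n·σ₀²/(σ² + n·σ₀²) = 7·8565.5025/(4158.9601 + 7·8565.5025) = 59958.5175/64117.4776 = 0.9351.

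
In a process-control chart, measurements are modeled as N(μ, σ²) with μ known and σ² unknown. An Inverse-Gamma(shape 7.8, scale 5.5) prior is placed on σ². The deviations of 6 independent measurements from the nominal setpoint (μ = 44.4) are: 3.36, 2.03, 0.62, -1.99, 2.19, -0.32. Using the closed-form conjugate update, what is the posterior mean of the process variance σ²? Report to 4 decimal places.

With known mean μ and an Inverse-Gamma(α, β) prior on σ², the Normal likelihood is conjugate: posterior is Inv-Gamma(α + n/2, β + Σ(xᵢ−μ)²/2).
Σ(xᵢ−μ)² = (3.36)² + (2.03)² + (0.62)² + (-1.99)² + (2.19)² + (-0.32)² = 24.6535.
Posterior: Inv-Gamma(7.8 + 6/2, 5.5 + 24.6535/2) = Inv-Gamma(10.80, 17.82675).
E[σ²|data] = β/(α−1) = 17.82675/9.80 = 1.8191.

1.8191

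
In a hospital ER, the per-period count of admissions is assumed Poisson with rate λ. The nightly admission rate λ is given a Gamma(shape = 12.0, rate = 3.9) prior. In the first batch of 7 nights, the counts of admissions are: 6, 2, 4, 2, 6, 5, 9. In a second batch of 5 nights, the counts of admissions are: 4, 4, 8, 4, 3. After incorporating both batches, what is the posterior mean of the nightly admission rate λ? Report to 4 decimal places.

With a Gamma(shape α, rate β) prior, the Poisson likelihood is conjugate: the posterior is Gamma(α + ΣXᵢ, β + n).
Batch 1: sum of counts S = 34 over n = 7 nights.
After batch 1: Gamma(α+S, β+n) = Gamma(12.0+34, 3.9+7) = Gamma(46.0, 10.9).
Batch 2: sum of counts S = 23 over n = 5 nights.
After batch 2: Gamma(α+S, β+n) = Gamma(46.0+23, 10.9+5) = Gamma(69.0, 15.9).
Posterior mean = α/β = 69.0/15.9 = 4.3396.

4.3396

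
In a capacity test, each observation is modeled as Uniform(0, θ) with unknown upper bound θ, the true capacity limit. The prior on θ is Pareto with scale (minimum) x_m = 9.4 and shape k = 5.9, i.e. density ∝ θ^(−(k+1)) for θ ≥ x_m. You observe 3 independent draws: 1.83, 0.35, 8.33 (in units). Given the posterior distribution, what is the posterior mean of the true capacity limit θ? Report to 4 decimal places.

10.5899

A Pareto(scale x_m, shape k) prior on the upper bound θ of Uniform(0, θ) is conjugate: posterior is Pareto(max(x_m, max xᵢ), k + n).
Sample maximum = 8.33; prior scale x_m = 9.4 → posterior scale = max = 9.40.
Posterior shape = 5.9 + 3 = 8.9.
E[θ|data] = k·x_m/(k−1) = 8.9·9.40/7.9 = 10.5899.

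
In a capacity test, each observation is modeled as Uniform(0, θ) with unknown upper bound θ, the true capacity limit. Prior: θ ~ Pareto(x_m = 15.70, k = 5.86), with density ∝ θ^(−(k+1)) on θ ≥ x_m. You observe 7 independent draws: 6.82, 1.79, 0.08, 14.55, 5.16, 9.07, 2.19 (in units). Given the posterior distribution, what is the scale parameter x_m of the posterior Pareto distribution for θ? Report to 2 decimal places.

15.70

A Pareto(scale x_m, shape k) prior on the upper bound θ of Uniform(0, θ) is conjugate: posterior is Pareto(max(x_m, max xᵢ), k + n).
Sample maximum = 14.55; prior scale x_m = 15.70 → posterior scale = max = 15.70.
Posterior shape = 5.86 + 7 = 12.86.
Posterior scale x_m = 15.70.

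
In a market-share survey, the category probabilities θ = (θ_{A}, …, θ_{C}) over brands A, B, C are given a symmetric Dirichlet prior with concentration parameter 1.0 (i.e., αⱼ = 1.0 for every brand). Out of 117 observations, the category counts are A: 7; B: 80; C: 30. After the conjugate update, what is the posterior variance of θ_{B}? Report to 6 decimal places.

0.001813

The Dirichlet prior is conjugate to the Multinomial likelihood: each posterior αⱼ = prior αⱼ + observed count nⱼ.
Posterior concentration: (8.0, 81.0, 31.0), total = 120.0.
Var[θ_j] = α_j(Σα−α_j)/((Σα)²(Σα+1)) = 81.0·39.0/(120.0²·121.0) = 0.001813.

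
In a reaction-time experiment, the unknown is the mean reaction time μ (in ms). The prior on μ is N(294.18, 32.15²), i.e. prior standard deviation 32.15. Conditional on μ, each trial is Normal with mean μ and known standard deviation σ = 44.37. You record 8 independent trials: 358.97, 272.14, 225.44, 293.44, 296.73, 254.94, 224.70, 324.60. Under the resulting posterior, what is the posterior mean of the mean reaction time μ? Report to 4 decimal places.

283.8334

For Normal data with known variance σ², a Normal(μ₀, σ₀²) prior on μ is conjugate. Posterior precision = 1/σ₀² + n/σ²; posterior mean is the precision-weighted average of μ₀ and x̄.
Σxᵢ = 358.97 + 272.14 + 225.44 + 293.44 + 296.73 + 254.94 + 224.70 + 324.60 = 2250.96, so n·x̄ = 2250.96.
σ₀² = 32.15² = 1033.6225, σ² = 44.37² = 1968.6969; σ² + n·σ₀² = 1968.6969 + 8·1033.6225 = 10237.6769.
Posterior mean = (μ₀/σ₀² + n·x̄/σ²)/(1/σ₀² + n/σ²) = (σ²·μ₀ + σ₀²·n·x̄)/(σ² + n·σ₀²) = (1968.6969·294.18 + 1033.6225·2250.96)/10237.6769 = 2905794.156642/10237.6769 = 283.8334.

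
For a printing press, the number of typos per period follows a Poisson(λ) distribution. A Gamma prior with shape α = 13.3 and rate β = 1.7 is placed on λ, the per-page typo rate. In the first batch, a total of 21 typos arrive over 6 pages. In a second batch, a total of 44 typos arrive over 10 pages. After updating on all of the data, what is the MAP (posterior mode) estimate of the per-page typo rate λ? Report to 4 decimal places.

4.3672

With a Gamma(shape α, rate β) prior, the Poisson likelihood is conjugate: the posterior is Gamma(α + ΣXᵢ, β + n).
After batch 1: Gamma(α+S, β+n) = Gamma(13.3+21, 1.7+6) = Gamma(34.3, 7.7).
After batch 2: Gamma(α+S, β+n) = Gamma(34.3+44, 7.7+10) = Gamma(78.3, 17.7).
Mode of Gamma(α,β) for α≥1 is (α−1)/β = 77.3/17.7 = 4.3672.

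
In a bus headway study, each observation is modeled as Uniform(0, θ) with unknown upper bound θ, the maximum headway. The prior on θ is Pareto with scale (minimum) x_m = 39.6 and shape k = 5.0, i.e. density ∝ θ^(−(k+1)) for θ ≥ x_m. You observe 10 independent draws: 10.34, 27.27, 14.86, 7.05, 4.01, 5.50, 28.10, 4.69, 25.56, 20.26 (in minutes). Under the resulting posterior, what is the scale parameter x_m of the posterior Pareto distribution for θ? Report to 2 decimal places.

A Pareto(scale x_m, shape k) prior on the upper bound θ of Uniform(0, θ) is conjugate: posterior is Pareto(max(x_m, max xᵢ), k + n).
Sample maximum = 28.10; prior scale x_m = 39.6 → posterior scale = max = 39.60.
Posterior shape = 5.0 + 10 = 15.0.
Posterior scale x_m = 39.60.

39.60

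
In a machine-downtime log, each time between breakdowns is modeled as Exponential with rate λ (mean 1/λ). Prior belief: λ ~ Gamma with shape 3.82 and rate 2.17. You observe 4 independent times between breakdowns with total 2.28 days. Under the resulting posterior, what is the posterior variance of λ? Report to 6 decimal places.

0.394900

With a Gamma(shape α, rate β) prior on the exponential rate λ, the posterior after n observations with total T = Σxᵢ is Gamma(α+n, β+T).
Posterior: Gamma(3.82+4, 2.17+2.28) = Gamma(7.82, 4.45).
Var = α/β² = 0.394900.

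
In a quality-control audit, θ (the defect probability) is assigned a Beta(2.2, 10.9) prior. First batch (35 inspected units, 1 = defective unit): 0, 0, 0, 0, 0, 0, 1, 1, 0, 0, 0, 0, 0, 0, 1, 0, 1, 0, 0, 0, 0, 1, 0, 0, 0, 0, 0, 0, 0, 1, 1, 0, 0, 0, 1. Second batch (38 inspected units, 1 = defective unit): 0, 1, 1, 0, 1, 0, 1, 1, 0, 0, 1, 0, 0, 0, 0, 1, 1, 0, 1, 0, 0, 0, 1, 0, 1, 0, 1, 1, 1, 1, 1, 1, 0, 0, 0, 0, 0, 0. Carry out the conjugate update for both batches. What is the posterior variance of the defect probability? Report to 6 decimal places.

0.002481

The Beta prior is conjugate to a Binomial/Bernoulli likelihood; the update adds successes to α and failures to β.
After batch 1: Beta(2.2+8, 10.9+27) = Beta(10.2, 37.9).
After batch 2: Beta(10.2+17, 37.9+21) = Beta(27.2, 58.9).
Var = αβ/((α+β)²(α+β+1)) = 27.2·58.9/(86.1²·87.1) = 0.002481.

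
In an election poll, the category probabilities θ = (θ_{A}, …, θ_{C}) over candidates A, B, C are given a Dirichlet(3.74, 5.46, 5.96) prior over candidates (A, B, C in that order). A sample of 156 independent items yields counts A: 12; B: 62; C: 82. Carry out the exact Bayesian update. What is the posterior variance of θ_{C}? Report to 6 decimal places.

0.001451

The Dirichlet prior is conjugate to the Multinomial likelihood: each posterior αⱼ = prior αⱼ + observed count nⱼ.
Posterior concentration: (15.74, 67.46, 87.96), total = 171.16.
Var[θ_j] = α_j(Σα−α_j)/((Σα)²(Σα+1)) = 87.96·83.20/(171.16²·172.16) = 0.001451.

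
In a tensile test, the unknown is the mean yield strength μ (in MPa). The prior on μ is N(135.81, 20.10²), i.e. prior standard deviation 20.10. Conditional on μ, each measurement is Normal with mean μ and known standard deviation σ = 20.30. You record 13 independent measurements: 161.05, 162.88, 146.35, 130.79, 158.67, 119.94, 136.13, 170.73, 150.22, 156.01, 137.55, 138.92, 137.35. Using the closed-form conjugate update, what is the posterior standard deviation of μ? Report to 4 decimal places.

5.4215

For Normal data with known variance σ², a Normal(μ₀, σ₀²) prior on μ is conjugate. Posterior precision = 1/σ₀² + n/σ²; posterior mean is the precision-weighted average of μ₀ and x̄.
σ₀² = 20.10² = 404.01, σ² = 20.30² = 412.09; σ² + n·σ₀² = 412.09 + 13·404.01 = 5664.22.
Posterior precision = 1/σ₀² + n/σ² = 1/404.01 + 13/412.09 = (σ² + n·σ₀²)/(σ₀²σ²) = 5664.22/(404.01·412.09); posterior variance σₙ² = σ₀²σ²/(σ² + n·σ₀²) = 404.01·412.09/5664.22 = 29.393011.
Posterior SD = √σₙ² = √(404.01·412.09/5664.22) = 5.4215.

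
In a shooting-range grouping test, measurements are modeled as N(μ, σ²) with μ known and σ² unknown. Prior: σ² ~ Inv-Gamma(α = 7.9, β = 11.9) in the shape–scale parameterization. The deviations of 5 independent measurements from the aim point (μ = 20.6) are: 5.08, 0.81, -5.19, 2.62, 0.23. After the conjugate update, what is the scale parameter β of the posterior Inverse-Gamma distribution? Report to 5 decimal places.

With known mean μ and an Inverse-Gamma(α, β) prior on σ², the Normal likelihood is conjugate: posterior is Inv-Gamma(α + n/2, β + Σ(xᵢ−μ)²/2).
Σ(xᵢ−μ)² = (5.08)² + (0.81)² + (-5.19)² + (2.62)² + (0.23)² = 60.3159.
Posterior: Inv-Gamma(7.9 + 5/2, 11.9 + 60.3159/2) = Inv-Gamma(10.40, 42.05795).
Posterior β = 42.05795.

42.05795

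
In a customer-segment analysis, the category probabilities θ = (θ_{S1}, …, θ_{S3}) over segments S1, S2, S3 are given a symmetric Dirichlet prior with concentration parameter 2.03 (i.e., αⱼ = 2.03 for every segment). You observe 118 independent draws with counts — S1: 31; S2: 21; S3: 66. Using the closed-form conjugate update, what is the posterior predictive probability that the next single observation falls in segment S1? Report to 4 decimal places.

The Dirichlet prior is conjugate to the Multinomial likelihood: each posterior αⱼ = prior αⱼ + observed count nⱼ.
Posterior concentration: (33.03, 23.03, 68.03), total = 124.09.
P(next = S1 | data) = α_{S1}/Σα = 0.2662.

0.2662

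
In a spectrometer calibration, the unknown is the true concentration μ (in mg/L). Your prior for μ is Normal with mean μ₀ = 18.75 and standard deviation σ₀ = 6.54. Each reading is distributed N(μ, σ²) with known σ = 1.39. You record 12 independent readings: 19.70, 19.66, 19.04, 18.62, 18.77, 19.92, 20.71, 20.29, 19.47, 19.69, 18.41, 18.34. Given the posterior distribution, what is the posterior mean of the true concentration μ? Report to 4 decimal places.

For Normal data with known variance σ², a Normal(μ₀, σ₀²) prior on μ is conjugate. Posterior precision = 1/σ₀² + n/σ²; posterior mean is the precision-weighted average of μ₀ and x̄.
Σxᵢ = 19.70 + 19.66 + 19.04 + 18.62 + 18.77 + 19.92 + 20.71 + 20.29 + 19.47 + 19.69 + 18.41 + 18.34 = 232.62, so n·x̄ = 232.62.
σ₀² = 6.54² = 42.7716, σ² = 1.39² = 1.9321; σ² + n·σ₀² = 1.9321 + 12·42.7716 = 515.1913.
Posterior mean = (μ₀/σ₀² + n·x̄/σ²)/(1/σ₀² + n/σ²) = (σ²·μ₀ + σ₀²·n·x̄)/(σ² + n·σ₀²) = (1.9321·18.75 + 42.7716·232.62)/515.1913 = 9985.756467/515.1913 = 19.3826.

19.3826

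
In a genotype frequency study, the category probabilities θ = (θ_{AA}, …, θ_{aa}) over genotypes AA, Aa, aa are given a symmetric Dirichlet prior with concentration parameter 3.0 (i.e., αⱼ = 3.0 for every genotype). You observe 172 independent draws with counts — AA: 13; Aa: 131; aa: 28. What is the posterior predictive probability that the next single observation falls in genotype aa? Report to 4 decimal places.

0.1713

The Dirichlet prior is conjugate to the Multinomial likelihood: each posterior αⱼ = prior αⱼ + observed count nⱼ.
Posterior concentration: (16.0, 134.0, 31.0), total = 181.0.
P(next = aa | data) = α_{aa}/Σα = 0.1713.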